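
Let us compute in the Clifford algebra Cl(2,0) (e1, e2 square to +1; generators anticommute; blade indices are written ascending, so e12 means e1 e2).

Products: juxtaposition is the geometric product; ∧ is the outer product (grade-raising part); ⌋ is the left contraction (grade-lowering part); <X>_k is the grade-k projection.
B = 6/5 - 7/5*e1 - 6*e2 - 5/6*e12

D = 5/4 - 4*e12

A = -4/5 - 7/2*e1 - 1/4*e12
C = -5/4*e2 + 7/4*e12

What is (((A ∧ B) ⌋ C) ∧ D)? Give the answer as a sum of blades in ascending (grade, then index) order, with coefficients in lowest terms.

step 1: -24/25 - 77/25*e1 + 24/5*e2 + 641/30*e12
step 2: -5207/120 - 42/5*e1 - 419/100*e2 - 42/25*e12
step 3: -5207/96 - 21/2*e1 - 419/80*e2 + 2572/15*e12
Answer: -5207/96 - 21/2*e1 - 419/80*e2 + 2572/15*e12


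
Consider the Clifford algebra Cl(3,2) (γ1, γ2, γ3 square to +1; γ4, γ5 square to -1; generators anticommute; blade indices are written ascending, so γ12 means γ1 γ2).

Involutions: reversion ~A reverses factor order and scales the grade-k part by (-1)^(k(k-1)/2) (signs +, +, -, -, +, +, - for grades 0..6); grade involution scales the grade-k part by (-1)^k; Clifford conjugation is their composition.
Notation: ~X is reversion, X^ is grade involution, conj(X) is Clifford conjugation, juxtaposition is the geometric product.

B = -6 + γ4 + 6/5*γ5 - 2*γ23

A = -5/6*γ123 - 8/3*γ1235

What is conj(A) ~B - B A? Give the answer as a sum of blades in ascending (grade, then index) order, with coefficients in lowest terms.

first term: 5/3*γ1 + 16/3*γ15 + 41/5*γ123 - 5/6*γ1234 + 15*γ1235 + 8/3*γ12345
second term: -5/3*γ1 - 16/3*γ15 + 9/5*γ123 + 5/6*γ1234 + 17*γ1235 + 8/3*γ12345
Answer: 10/3*γ1 + 32/3*γ15 + 32/5*γ123 - 5/3*γ1234 - 2*γ1235


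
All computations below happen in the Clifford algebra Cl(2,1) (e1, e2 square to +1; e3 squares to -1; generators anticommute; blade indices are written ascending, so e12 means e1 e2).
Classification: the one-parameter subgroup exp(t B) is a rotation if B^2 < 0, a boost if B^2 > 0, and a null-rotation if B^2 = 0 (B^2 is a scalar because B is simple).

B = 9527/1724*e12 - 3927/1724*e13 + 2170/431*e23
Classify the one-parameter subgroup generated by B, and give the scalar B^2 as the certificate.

B^2 term by term: the squares give (9527/1724)^2*(e12)^2 + (-3927/1724)^2*(e13)^2 + (2170/431)^2*(e23)^2 = 90763729/2972176*(-1) + 15421329/2972176*(+1) + 4708900/185761*(+1) = 0 (each basis 2-blade squares to minus the product of its generators' squares); cross terms between blades sharing an index anticommute and cancel. So B^2 = 0.
Answer: null-rotation, certificate B^2 = 0. Certificate logic: 0 is a conjugation-invariant scalar, so its sign fixes rotation versus boost versus null-rotation outright.


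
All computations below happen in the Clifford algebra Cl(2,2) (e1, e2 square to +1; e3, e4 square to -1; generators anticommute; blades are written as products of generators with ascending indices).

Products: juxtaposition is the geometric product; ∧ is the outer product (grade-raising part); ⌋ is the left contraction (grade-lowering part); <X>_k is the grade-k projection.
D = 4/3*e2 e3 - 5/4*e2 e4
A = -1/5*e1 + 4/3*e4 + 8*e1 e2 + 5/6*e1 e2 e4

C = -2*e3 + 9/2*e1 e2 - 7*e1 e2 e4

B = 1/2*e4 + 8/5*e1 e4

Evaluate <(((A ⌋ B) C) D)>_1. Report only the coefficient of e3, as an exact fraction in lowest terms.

step 1: -2/3 + 32/15*e1 - 8/25*e4
step 2: 48/5*e2 + 4/3*e3 - 131/25*e1 e2 - 64/15*e1 e3 - 224/15*e2 e4 - 16/25*e3 e4 + 242/75*e1 e2 e4
step 3: 56/3 - 121/30*e1 + 16/9*e2 + 64/5*e3 - 12*e4 - 256/45*e1 e2 - 524/75*e1 e3 + 131/20*e1 e4 - 4/5*e2 e3 - 64/75*e2 e4 - 896/45*e3 e4 + 968/225*e1 e3 e4 + 5/3*e2 e3 e4 - 16/3*e1 e2 e3 e4
step 4: -121/30*e1 + 16/9*e2 + 64/5*e3 - 12*e4
Answer: 64/5


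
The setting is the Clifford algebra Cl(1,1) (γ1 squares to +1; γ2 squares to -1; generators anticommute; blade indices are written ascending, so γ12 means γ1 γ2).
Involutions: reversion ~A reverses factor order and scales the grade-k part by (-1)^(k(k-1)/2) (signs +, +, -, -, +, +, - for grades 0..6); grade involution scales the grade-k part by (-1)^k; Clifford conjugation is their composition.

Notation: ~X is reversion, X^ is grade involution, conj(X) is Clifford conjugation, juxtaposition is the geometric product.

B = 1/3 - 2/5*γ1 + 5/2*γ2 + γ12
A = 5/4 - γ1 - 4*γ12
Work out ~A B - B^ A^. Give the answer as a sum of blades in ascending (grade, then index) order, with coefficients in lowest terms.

first term: 289/60 - 65/6*γ1 + 149/40*γ2 + 1/12*γ12
second term: -191/60 + 65/6*γ1 - 229/40*γ2 + 29/12*γ12
Answer: 8 - 65/3*γ1 + 189/20*γ2 - 7/3*γ12


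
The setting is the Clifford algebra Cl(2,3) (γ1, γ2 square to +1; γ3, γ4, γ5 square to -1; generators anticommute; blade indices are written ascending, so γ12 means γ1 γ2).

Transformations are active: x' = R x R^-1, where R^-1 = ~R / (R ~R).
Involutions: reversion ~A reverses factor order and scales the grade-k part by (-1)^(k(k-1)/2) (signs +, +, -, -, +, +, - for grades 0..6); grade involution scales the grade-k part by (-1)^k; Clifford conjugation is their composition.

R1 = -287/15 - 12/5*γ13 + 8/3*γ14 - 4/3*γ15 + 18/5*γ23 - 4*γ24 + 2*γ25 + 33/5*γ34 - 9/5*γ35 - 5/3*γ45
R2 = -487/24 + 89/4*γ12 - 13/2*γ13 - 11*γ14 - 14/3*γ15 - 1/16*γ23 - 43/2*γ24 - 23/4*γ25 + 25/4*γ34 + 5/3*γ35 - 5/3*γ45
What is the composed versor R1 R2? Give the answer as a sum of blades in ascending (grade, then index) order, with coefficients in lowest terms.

Distribute over the grade parts of R1 (each basis-blade product reordered to ascending indices, repeated generators contracted through their squares):
<R1>_0 (= -287/15) R2 = 139769/360 - 25543/60*γ12 + 3731/30*γ13 + 3157/15*γ14 + 4018/45*γ15 + 287/240*γ23 + 12341/30*γ24 + 6601/60*γ25 - 1435/12*γ34 - 287/9*γ35 + 287/9*γ45
<R1>_2 (= -12/5*γ13 + 8/3*γ14 - 4/3*γ15 + 18/5*γ23 - 4*γ24 + 2*γ25 + 33/5*γ34 - 9/5*γ35 - 5/3*γ45) R2 = 1853/72 - 3647/60*γ12 + 2126/45*γ13 + 43/30*γ14 + 631/30*γ15 - 497/30*γ23 + 25121/240*γ24 - 11273/240*γ25 - 33923/360*γ34 + 1103/20*γ35 + 1237/72*γ45 + 1769/60*γ1234 - 1727/30*γ1235 + 571/12*γ1245 - 4369/90*γ1345 - 15211/240*γ2345
Summing the partial products and collecting blades:
Answer: 24839/60 - 973/2*γ12 + 3089/18*γ13 + 2119/10*γ14 + 9929/90*γ15 - 3689/240*γ23 + 41283/80*γ24 + 15131/240*γ25 - 76973/360*γ34 + 4187/180*γ35 + 3533/72*γ45 + 1769/60*γ1234 - 1727/30*γ1235 + 571/12*γ1245 - 4369/90*γ1345 - 15211/240*γ2345


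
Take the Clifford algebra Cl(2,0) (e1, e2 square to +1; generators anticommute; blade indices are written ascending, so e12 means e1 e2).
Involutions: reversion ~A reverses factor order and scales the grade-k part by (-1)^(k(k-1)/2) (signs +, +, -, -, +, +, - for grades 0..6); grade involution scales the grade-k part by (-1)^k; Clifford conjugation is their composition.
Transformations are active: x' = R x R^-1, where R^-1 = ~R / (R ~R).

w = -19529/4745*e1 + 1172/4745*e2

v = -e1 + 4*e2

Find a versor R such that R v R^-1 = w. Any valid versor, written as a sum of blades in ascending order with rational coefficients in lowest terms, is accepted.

Since q(v) = q(w) = 17, the sum R = v + w = -24274/4745*e1 + 20152/4745*e2 does the job whenever invertible.
Answer: -24274/4745*e1 + 20152/4745*e2


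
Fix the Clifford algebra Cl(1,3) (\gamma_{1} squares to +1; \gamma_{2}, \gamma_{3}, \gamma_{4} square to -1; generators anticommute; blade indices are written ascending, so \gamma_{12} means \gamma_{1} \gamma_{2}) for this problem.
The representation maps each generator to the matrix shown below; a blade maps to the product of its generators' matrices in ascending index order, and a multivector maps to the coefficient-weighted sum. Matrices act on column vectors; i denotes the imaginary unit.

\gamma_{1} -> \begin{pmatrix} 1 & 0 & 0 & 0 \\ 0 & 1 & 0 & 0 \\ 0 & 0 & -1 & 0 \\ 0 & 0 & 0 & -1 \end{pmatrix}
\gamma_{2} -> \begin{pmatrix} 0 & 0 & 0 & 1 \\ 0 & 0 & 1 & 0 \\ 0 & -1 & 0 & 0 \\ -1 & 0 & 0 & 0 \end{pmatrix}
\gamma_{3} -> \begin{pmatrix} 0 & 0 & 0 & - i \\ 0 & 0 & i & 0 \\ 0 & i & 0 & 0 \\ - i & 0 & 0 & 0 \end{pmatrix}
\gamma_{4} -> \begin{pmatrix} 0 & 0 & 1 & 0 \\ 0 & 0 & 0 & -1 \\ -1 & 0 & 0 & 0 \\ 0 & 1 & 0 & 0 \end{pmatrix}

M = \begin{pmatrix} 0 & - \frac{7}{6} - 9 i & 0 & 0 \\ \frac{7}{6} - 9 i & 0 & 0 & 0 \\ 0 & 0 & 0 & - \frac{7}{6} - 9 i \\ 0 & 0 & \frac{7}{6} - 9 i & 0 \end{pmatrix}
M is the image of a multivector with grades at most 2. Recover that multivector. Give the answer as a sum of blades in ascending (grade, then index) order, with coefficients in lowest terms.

Method: the blade images are trace-orthogonal — tr(rho(e_A) rho(e_B)^-1) = 4 if A = B and 0 otherwise — and rho(e_A)^-1 = (e_A)^2 * rho(e_A) with (e_A)^2 = +1 or -1, so the coefficient of e_A in the preimage is (e_A)^2 * tr(M rho(e_A))/4.
Nonzero projections over blades of grade <= 2: \gamma_{24}: (\gamma_{24})^2 = -1, tr(M rho(\gamma_{24})) = \frac{14}{3}, coefficient -\frac{7}{6}; \gamma_{34}: (\gamma_{34})^2 = -1, tr(M rho(\gamma_{34})) = -36, coefficient 9. Every other blade of grade <= 2 projects to 0.
Answer: -\frac{7}{6} \gamma_{24} + 9 \gamma_{34}


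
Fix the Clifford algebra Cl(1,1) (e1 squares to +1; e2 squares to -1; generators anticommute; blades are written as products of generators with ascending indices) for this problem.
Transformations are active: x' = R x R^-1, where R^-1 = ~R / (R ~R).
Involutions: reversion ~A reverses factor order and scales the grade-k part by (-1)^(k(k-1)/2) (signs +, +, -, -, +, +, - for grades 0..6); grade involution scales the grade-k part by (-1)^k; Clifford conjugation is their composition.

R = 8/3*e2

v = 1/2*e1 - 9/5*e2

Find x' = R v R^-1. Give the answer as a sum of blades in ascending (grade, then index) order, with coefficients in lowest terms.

~R = 8/3*e2, and R ~R = -64/9, so R^-1 = ~R / (-64/9).
R v = 24/5 - 4/3*e1 e2
Answer: -1/2*e1 - 9/5*e2


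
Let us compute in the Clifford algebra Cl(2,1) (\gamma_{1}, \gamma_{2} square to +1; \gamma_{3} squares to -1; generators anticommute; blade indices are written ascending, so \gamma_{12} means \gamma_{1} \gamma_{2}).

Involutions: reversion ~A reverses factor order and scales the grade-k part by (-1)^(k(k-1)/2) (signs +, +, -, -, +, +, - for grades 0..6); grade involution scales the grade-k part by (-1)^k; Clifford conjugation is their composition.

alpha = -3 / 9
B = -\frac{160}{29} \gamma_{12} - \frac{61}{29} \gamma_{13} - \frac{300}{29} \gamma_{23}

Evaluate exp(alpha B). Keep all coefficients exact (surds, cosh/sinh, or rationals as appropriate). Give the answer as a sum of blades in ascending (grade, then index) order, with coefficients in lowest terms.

B^2 term by term: the squares give (-\frac{160}{29})^2*(\gamma_{12})^2 + (-\frac{61}{29})^2*(\gamma_{13})^2 + (-\frac{300}{29})^2*(\gamma_{23})^2 = \frac{25600}{841}*(-1) + \frac{3721}{841}*(+1) + \frac{90000}{841}*(+1) = 81 (each basis 2-blade squares to minus the product of its generators' squares); cross terms between blades sharing an index anticommute and cancel. So B^2 = 81.
B^2 = 81 — since the square is positive, the closed form is hyperbolic: l = 9, alpha*l = -3, so exp(alpha B) = cosh(-3) + (sinh(-3)/9)*B = \cosh{\left(3 \right)} + (- \frac{\sinh{\left(3 \right)}}{9})*B.
Answer: \cosh{\left(3 \right)} + \frac{160 \sinh{\left(3 \right)}}{261} \gamma_{12} + \frac{61 \sinh{\left(3 \right)}}{261} \gamma_{13} + \frac{100 \sinh{\left(3 \right)}}{87} \gamma_{23}


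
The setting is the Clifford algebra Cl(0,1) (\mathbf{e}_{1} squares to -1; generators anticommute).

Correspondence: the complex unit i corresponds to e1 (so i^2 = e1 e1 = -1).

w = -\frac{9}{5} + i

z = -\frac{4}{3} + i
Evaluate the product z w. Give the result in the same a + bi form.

In blades: z = -\frac{4}{3} + e_{1}, w = -\frac{9}{5} + e_{1}.
Distribute z over w term by term (generator squares from the signature, products reordered to ascending indices): (-\frac{4}{3})*w = \frac{12}{5} - \frac{4}{3} e_{1}; (e_{1})*w = -1 - \frac{9}{5} e_{1}.
Sum: \frac{7}{5} - \frac{47}{15} e_{1}; translating back through the correspondence:
Answer: \frac{7}{5} - \frac{47}{15}i


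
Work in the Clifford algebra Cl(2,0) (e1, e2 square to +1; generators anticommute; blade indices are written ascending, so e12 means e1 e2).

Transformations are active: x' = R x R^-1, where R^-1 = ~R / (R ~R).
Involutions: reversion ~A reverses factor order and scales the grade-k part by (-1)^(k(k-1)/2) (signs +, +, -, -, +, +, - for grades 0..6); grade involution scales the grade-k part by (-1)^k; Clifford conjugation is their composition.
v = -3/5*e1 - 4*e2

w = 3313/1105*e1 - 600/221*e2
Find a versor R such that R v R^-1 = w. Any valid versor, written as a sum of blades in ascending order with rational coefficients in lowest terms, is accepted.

Since q(v) = q(w) = 409/25, the sum R = v + w = 530/221*e1 - 1484/221*e2 does the job whenever invertible.
Answer: 530/221*e1 - 1484/221*e2


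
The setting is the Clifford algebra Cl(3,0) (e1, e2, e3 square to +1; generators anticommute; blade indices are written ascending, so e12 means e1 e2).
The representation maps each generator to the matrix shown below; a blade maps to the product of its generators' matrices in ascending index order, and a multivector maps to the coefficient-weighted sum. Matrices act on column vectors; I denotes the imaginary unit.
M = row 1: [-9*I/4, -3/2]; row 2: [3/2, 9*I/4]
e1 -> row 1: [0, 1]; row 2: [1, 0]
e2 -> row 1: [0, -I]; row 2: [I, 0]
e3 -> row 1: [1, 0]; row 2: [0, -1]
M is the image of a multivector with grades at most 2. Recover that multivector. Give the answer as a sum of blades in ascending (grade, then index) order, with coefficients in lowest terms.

Method: 1, rho(e1), rho(e2), rho(e3) form a trace-orthogonal basis of the 2x2 complex matrices (tr(X Y) = 2 if X = Y, else 0), so M = m0*1 + m1*rho(e1) + m2*rho(e2) + m3*rho(e3) with m0 = tr(M)/2 = 0, m1 = tr(M rho(e1))/2 = 0, m2 = tr(M rho(e2))/2 = -3*I/2, m3 = tr(M rho(e3))/2 = -9*I/4.
Multiplying table entries, the bivector images are rho(e12) = I*rho(e3), rho(e13) = -I*rho(e2), rho(e23) = I*rho(e1); with real blade coefficients the real parts of m0..m3 are the coefficients of 1, e1, e2, e3 and the imaginary parts give the bivectors (e23: Im m1, e13: -Im m2, e12: Im m3).
Answer: -9/4*e12 + 3/2*e13


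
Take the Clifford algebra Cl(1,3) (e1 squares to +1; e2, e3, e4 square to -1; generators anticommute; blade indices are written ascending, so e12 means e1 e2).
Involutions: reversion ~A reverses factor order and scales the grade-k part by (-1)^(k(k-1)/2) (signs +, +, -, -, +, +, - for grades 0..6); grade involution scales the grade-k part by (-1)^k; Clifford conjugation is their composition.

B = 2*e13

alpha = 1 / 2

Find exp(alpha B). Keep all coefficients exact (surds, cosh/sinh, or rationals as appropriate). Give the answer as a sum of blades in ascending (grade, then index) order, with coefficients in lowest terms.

B^2 = (2)^2*(e13)^2 = 4*(+1) = 4 (a basis 2-blade squares to minus the product of its generators' squares).
B^2 = 4 — the series telescopes hyperbolically here: l = 2, alpha*l = 1, so exp(alpha B) = cosh(1) + (sinh(1)/2)*B = cosh(1) + (sinh(1)/2)*B.
Answer: cosh(1) + sinh(1)*e13


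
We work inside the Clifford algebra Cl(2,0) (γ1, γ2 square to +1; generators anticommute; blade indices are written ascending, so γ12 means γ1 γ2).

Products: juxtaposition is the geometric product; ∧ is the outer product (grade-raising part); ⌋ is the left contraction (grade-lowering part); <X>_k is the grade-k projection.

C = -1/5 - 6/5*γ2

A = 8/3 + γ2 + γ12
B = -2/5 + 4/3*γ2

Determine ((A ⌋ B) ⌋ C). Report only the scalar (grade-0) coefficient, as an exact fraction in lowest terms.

step 1: 4/15 + 32/9*γ2
step 2: -108/25 - 8/25*γ2
Answer: -108/25


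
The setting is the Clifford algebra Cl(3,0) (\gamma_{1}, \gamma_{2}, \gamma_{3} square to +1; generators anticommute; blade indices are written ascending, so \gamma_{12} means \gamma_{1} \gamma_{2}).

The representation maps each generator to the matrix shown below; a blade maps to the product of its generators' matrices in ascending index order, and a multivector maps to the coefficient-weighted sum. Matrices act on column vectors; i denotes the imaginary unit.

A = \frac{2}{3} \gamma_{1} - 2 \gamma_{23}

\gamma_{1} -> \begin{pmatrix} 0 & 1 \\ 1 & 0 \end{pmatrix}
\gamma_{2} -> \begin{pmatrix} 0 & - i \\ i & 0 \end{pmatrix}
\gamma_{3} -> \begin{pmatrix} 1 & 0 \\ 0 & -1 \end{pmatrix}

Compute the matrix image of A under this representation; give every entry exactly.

Bivector images (products of the table entries): rho(\gamma_{23}) = rho(\gamma_{2})rho(\gamma_{3}) = \begin{pmatrix} 0 & i \\ i & 0 \end{pmatrix}.
M = (\frac{2}{3})*rho(\gamma_{1}) + (-2)*rho(\gamma_{23}), summed entrywise:
Answer: \begin{pmatrix} 0 & \frac{2}{3} - 2 i \\ \frac{2}{3} - 2 i & 0 \end{pmatrix}


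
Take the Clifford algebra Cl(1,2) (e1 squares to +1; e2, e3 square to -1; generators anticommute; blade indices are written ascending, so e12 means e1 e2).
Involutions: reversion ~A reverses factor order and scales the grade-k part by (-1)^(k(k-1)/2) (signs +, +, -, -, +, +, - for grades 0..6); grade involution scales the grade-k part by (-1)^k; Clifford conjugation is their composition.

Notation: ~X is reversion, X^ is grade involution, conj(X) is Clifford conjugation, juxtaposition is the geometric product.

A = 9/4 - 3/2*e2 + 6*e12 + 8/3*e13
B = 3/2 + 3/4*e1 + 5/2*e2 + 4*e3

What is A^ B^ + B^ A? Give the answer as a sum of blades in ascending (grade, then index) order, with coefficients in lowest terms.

first term: 57/8 + 1151/48*e1 + 9/8*e2 - 7*e3 + 81/8*e12 + 4*e13 - 6*e23 - 52/3*e123
second term: -3/8 - 1313/48*e1 - 99/8*e2 - 11*e3 + 81/8*e12 + 4*e13 - 6*e23 - 52/3*e123
Answer: 27/4 - 27/8*e1 - 45/4*e2 - 18*e3 + 81/4*e12 + 8*e13 - 12*e23 - 104/3*e123


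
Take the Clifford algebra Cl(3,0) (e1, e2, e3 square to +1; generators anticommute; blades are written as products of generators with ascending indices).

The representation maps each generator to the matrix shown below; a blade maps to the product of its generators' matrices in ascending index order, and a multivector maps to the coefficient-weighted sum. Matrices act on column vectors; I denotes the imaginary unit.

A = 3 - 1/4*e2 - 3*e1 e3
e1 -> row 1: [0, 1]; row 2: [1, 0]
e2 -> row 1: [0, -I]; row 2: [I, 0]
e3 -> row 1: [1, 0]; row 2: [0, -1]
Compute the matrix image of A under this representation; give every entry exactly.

Bivector images (products of the table entries): rho(e1 e3) = rho(e1)rho(e3) = row 1: [0, -1]; row 2: [1, 0].
M = (3)*1 + (-1/4)*rho(e2) + (-3)*rho(e1 e3), summed entrywise (1 is the identity matrix):
Answer: row 1: [3, 3 + I/4]; row 2: [-3 - I/4, 3]


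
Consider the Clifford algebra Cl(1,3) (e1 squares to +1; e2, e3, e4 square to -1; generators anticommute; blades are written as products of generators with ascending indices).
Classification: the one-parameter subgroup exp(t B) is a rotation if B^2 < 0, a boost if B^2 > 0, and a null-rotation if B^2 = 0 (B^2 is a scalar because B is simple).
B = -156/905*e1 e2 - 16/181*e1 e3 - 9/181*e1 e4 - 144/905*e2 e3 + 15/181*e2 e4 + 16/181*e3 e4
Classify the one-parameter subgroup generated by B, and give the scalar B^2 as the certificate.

B^2 term by term: the squares give (-156/905)^2*(e1 e2)^2 + (-16/181)^2*(e1 e3)^2 + (-9/181)^2*(e1 e4)^2 + (-144/905)^2*(e2 e3)^2 + (15/181)^2*(e2 e4)^2 + (16/181)^2*(e3 e4)^2 = 24336/819025*(+1) + 256/32761*(+1) + 81/32761*(+1) + 20736/819025*(-1) + 225/32761*(-1) + 256/32761*(-1) = 0 (each basis 2-blade squares to minus the product of its generators' squares); cross terms between blades sharing an index anticommute and cancel; the commuting (index-disjoint) pairs give grade-4 terms 2*c*c'*(blade product), which cancel blade by blade — e1 e2 e3 e4: -4992/163805 + 480/32761 + 2592/163805 = 0 — confirming B is simple. So B^2 = 0.
Answer: null-rotation, certificate B^2 = 0. No conjugation can change B^2 = 0; the sign gives the class.


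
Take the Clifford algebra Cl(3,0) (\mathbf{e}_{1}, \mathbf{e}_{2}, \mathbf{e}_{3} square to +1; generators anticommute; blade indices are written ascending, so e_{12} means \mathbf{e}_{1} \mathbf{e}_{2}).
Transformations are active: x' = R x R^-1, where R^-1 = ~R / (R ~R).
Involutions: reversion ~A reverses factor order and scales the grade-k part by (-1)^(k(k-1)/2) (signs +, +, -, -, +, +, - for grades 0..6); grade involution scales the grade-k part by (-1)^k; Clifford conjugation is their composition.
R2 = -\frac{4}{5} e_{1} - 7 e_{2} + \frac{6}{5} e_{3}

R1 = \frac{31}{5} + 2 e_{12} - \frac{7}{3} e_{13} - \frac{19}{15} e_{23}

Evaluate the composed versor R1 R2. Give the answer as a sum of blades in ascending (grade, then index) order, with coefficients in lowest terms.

Distribute over the terms of R2 (each basis-blade product reordered to ascending indices, repeated generators contracted through their squares):
R1 (-\frac{4}{5} e_{1}) = -\frac{124}{25} e_{1} + \frac{8}{5} e_{2} - \frac{28}{15} e_{3} + \frac{76}{75} e_{123}
R1 (-7 e_{2}) = -14 e_{1} - \frac{217}{5} e_{2} - \frac{133}{15} e_{3} - \frac{49}{3} e_{123}
R1 (\frac{6}{5} e_{3}) = -\frac{14}{5} e_{1} - \frac{38}{25} e_{2} + \frac{186}{25} e_{3} + \frac{12}{5} e_{123}
Summing the partial products and collecting blades:
Answer: -\frac{544}{25} e_{1} - \frac{1083}{25} e_{2} - \frac{247}{75} e_{3} - \frac{323}{25} e_{123}


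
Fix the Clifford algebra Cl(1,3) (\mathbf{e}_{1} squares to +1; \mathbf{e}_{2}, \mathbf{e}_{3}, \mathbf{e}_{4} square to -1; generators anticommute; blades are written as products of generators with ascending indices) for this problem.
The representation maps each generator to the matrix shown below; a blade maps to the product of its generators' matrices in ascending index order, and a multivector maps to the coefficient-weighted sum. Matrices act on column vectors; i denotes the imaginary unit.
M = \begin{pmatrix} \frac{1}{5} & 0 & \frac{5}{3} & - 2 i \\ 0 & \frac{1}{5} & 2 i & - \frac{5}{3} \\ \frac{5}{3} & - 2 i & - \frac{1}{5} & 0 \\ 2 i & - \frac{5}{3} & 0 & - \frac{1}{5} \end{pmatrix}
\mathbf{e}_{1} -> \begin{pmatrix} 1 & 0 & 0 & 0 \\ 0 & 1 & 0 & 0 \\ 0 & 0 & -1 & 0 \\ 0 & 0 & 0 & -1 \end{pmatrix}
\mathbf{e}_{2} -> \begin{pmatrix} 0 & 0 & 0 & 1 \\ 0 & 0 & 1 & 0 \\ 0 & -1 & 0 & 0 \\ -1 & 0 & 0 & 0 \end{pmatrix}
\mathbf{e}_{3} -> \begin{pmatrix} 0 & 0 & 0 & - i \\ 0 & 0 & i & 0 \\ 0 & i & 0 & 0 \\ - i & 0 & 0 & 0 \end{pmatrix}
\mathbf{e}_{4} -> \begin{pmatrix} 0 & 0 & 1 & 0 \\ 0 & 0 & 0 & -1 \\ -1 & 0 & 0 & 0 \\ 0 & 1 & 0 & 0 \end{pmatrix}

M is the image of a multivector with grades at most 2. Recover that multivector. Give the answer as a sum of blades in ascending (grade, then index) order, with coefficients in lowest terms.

Method: the blade images are trace-orthogonal — tr(rho(e_A) rho(e_B)^-1) = 4 if A = B and 0 otherwise — and rho(e_A)^-1 = (e_A)^2 * rho(e_A) with (e_A)^2 = +1 or -1, so the coefficient of e_A in the preimage is (e_A)^2 * tr(M rho(e_A))/4.
Nonzero projections over blades of grade <= 2: e_{1}: (e_{1})^2 = +1, tr(M rho(e_{1})) = \frac{4}{5}, coefficient \frac{1}{5}; e_{1} e_{3}: (e_{1} e_{3})^2 = +1, tr(M rho(e_{1} e_{3})) = 8, coefficient 2; e_{1} e_{4}: (e_{1} e_{4})^2 = +1, tr(M rho(e_{1} e_{4})) = \frac{20}{3}, coefficient \frac{5}{3}. Every other blade of grade <= 2 projects to 0.
Answer: \frac{1}{5} e_{1} + 2 e_{1} e_{3} + \frac{5}{3} e_{1} e_{4}


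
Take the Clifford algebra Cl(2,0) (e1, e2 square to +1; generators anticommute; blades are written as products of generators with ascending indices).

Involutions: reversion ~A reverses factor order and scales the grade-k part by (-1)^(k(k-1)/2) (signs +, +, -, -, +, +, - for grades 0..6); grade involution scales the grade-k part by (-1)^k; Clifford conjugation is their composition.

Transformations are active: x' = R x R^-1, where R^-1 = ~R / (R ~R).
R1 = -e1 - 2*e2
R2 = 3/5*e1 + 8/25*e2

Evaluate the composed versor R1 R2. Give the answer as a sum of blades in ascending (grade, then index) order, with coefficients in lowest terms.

Distribute over the terms of R1 (each basis-blade product reordered to ascending indices, repeated generators contracted through their squares):
(-e1) R2 = -3/5 - 8/25*e1 e2
(-2*e2) R2 = -16/25 + 6/5*e1 e2
Summing the partial products and collecting blades:
Answer: -31/25 + 22/25*e1 e2


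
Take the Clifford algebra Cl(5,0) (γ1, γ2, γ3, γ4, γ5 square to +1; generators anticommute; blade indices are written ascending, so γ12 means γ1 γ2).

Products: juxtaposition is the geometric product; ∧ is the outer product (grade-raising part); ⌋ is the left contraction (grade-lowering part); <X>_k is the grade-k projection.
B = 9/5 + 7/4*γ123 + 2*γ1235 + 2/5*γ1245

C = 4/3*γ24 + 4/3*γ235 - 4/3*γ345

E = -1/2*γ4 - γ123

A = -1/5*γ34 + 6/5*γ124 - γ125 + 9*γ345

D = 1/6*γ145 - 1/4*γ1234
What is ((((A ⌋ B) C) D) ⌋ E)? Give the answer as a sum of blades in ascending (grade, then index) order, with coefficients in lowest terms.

step 1: -2*γ3 - 2/5*γ4 - 12/25*γ5
step 2: 8/15*γ2 - 16/25*γ23 + 8/3*γ25 + 16/25*γ34 - 8/15*γ35 + 8/3*γ45 + 8/3*γ234 - 16/25*γ245 - 8/15*γ2345
step 3: -10/9*γ1 + 4/75*γ12 - 4/25*γ14 + 2/15*γ15 + 4/45*γ123 - 4/9*γ124 + 2/9*γ134 + 4/15*γ135 + 2/9*γ1235 + 2/45*γ1245 + 2/3*γ1345 - 8/75*γ12345
step 4: 4/45 + 4/75*γ3 + 10/9*γ23
Answer: 4/45 + 4/75*γ3 + 10/9*γ23


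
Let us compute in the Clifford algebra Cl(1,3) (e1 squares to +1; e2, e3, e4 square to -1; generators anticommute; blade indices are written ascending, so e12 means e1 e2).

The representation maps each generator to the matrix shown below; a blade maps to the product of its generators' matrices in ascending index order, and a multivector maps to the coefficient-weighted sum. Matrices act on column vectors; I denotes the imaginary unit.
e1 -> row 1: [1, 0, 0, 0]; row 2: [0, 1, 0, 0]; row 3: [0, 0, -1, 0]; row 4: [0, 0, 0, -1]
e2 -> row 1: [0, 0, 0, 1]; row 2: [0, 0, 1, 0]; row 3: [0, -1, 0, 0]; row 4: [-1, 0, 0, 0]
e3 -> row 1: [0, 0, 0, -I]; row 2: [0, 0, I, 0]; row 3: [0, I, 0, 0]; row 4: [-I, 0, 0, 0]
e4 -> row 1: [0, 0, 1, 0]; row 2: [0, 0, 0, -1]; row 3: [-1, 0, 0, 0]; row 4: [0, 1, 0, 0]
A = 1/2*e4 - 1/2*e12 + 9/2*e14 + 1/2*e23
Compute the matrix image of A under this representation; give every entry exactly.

Bivector images (products of the table entries): rho(e12) = rho(e1)rho(e2) = row 1: [0, 0, 0, 1]; row 2: [0, 0, 1, 0]; row 3: [0, 1, 0, 0]; row 4: [1, 0, 0, 0]; rho(e14) = rho(e1)rho(e4) = row 1: [0, 0, 1, 0]; row 2: [0, 0, 0, -1]; row 3: [1, 0, 0, 0]; row 4: [0, -1, 0, 0]; rho(e23) = rho(e2)rho(e3) = row 1: [-I, 0, 0, 0]; row 2: [0, I, 0, 0]; row 3: [0, 0, -I, 0]; row 4: [0, 0, 0, I].
M = (1/2)*rho(e4) + (-1/2)*rho(e12) + (9/2)*rho(e14) + (1/2)*rho(e23), summed entrywise:
Answer: row 1: [-I/2, 0, 5, -1/2]; row 2: [0, I/2, -1/2, -5]; row 3: [4, -1/2, -I/2, 0]; row 4: [-1/2, -4, 0, I/2]


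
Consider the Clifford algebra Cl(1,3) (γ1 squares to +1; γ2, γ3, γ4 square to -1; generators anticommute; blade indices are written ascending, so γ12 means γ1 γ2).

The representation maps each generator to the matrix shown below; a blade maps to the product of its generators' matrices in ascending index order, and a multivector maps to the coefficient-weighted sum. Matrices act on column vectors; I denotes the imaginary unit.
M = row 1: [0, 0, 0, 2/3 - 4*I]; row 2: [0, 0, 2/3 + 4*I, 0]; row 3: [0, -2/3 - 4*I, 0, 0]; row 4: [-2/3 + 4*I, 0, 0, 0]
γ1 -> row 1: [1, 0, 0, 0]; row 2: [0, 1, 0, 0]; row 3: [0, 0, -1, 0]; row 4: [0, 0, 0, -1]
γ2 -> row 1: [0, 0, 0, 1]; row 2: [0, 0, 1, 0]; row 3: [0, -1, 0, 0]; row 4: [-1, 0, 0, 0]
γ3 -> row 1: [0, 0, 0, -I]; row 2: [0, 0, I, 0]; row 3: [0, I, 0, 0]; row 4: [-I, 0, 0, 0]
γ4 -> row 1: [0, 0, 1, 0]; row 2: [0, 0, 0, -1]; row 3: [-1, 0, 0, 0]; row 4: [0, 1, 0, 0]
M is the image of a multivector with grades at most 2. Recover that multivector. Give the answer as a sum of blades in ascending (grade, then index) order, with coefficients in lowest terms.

Method: the blade images are trace-orthogonal — tr(rho(e_A) rho(e_B)^-1) = 4 if A = B and 0 otherwise — and rho(e_A)^-1 = (e_A)^2 * rho(e_A) with (e_A)^2 = +1 or -1, so the coefficient of e_A in the preimage is (e_A)^2 * tr(M rho(e_A))/4.
Nonzero projections over blades of grade <= 2: γ2: (γ2)^2 = -1, tr(M rho(γ2)) = -8/3, coefficient 2/3; γ13: (γ13)^2 = +1, tr(M rho(γ13)) = 16, coefficient 4. Every other blade of grade <= 2 projects to 0.
Answer: 2/3*γ2 + 4*γ13


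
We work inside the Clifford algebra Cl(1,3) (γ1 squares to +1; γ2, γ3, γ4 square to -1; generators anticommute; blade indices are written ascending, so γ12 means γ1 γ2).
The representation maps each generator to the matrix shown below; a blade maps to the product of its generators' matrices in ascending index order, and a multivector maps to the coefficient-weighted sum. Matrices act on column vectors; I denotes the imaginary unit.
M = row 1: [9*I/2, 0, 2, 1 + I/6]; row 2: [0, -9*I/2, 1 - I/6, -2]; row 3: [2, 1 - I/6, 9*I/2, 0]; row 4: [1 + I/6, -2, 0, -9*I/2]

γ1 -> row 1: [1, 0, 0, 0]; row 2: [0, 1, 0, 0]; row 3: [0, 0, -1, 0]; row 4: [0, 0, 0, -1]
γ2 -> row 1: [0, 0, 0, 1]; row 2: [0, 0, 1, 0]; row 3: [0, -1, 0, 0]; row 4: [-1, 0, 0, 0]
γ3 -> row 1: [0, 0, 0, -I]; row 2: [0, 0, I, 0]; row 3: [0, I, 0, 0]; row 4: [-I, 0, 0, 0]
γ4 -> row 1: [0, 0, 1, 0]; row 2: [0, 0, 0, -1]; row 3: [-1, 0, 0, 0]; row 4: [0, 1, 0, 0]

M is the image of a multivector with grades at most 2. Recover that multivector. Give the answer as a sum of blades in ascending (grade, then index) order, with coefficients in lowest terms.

Method: the blade images are trace-orthogonal — tr(rho(e_A) rho(e_B)^-1) = 4 if A = B and 0 otherwise — and rho(e_A)^-1 = (e_A)^2 * rho(e_A) with (e_A)^2 = +1 or -1, so the coefficient of e_A in the preimage is (e_A)^2 * tr(M rho(e_A))/4.
Nonzero projections over blades of grade <= 2: γ3: (γ3)^2 = -1, tr(M rho(γ3)) = 2/3, coefficient -1/6; γ12: (γ12)^2 = +1, tr(M rho(γ12)) = 4, coefficient 1; γ14: (γ14)^2 = +1, tr(M rho(γ14)) = 8, coefficient 2; γ23: (γ23)^2 = -1, tr(M rho(γ23)) = 18, coefficient -9/2. Every other blade of grade <= 2 projects to 0.
Answer: -1/6*γ3 + γ12 + 2*γ14 - 9/2*γ23


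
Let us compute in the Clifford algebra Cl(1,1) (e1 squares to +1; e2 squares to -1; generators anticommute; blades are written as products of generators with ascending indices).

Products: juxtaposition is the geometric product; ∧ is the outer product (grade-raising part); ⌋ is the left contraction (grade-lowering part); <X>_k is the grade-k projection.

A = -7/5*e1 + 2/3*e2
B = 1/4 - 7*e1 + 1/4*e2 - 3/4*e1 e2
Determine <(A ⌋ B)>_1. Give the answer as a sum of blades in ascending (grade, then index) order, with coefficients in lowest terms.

step 1: 289/30 - 1/2*e1 + 21/20*e2
step 2: -1/2*e1 + 21/20*e2
Answer: -1/2*e1 + 21/20*e2


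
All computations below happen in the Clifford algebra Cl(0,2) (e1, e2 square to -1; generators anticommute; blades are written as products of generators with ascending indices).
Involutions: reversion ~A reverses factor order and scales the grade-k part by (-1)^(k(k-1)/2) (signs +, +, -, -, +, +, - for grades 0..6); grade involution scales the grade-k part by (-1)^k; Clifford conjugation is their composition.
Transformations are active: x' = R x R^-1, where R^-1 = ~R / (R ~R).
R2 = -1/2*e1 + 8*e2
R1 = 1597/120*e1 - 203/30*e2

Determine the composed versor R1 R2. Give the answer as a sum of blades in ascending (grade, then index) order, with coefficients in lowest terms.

Distribute over the terms of R1 (each basis-blade product reordered to ascending indices, repeated generators contracted through their squares):
(1597/120*e1) R2 = 1597/240 + 1597/15*e1 e2
(-203/30*e2) R2 = 812/15 - 203/60*e1 e2
Summing the partial products and collecting blades:
Answer: 4863/80 + 1237/12*e1 e2


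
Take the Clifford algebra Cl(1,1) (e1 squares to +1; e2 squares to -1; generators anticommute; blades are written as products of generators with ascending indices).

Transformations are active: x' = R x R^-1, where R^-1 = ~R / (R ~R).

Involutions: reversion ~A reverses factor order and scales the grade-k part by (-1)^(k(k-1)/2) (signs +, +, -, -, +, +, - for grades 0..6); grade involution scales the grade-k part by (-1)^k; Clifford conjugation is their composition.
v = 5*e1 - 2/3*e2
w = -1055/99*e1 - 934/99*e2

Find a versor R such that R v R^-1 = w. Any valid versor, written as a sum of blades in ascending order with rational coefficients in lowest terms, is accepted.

Take R = v + w = -560/99*e1 - 1000/99*e2. Because q(v) = q(w) = 221/9, conjugation by R sends v exactly to w.
Answer: -560/99*e1 - 1000/99*e2


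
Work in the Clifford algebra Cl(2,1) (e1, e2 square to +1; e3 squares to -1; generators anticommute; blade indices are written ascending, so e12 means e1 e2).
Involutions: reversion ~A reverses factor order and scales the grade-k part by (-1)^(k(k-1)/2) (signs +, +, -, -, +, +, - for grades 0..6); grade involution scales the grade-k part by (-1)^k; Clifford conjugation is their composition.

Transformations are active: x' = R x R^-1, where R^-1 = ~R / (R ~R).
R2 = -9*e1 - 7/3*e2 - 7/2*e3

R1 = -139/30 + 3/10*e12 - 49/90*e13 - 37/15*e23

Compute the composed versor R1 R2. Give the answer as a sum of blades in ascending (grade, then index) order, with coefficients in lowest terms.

Distribute over the terms of R2 (each basis-blade product reordered to ascending indices, repeated generators contracted through their squares):
R1 (-9*e1) = 417/10*e1 + 27/10*e2 - 49/10*e3 + 111/5*e123
R1 (-7/3*e2) = -7/10*e1 + 973/90*e2 - 259/45*e3 - 343/270*e123
R1 (-7/2*e3) = -343/180*e1 - 259/30*e2 + 973/60*e3 - 21/20*e123
Summing the partial products and collecting blades:
Answer: 7037/180*e1 + 439/90*e2 + 1001/180*e3 + 2147/108*e123


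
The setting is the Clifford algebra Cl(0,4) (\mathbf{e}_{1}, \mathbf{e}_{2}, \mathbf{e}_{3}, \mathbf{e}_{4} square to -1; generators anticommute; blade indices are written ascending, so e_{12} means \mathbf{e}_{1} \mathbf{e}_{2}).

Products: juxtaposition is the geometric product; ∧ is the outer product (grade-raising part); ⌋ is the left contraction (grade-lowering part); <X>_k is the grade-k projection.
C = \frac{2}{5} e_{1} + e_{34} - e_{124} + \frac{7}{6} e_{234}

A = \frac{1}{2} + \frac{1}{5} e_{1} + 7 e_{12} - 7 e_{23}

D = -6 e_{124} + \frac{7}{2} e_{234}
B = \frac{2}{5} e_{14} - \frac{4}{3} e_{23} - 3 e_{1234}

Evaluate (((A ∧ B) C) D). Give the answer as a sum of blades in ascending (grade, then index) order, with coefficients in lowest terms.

step 1: \frac{1}{5} e_{14} - \frac{2}{3} e_{23} - \frac{4}{15} e_{123} - \frac{43}{10} e_{1234}
step 2: -\frac{301}{60} e_{1} - \frac{1}{5} e_{2} + \frac{43}{10} e_{3} + \frac{193}{225} e_{4} + \frac{43}{10} e_{12} + \frac{1}{5} e_{13} + \frac{14}{45} e_{14} + \frac{8}{75} e_{23} + \frac{2}{3} e_{24} - \frac{4}{15} e_{34} - \frac{1}{2} e_{123} + \frac{4}{15} e_{124} + \frac{2}{3} e_{134} - \frac{43}{25} e_{234}
step 3: -\frac{381}{50} + 4 e_{1} - \frac{14}{15} e_{2} + \frac{7}{3} e_{3} + \frac{1907}{75} e_{4} + \frac{211}{75} e_{12} - \frac{704}{75} e_{13} + \frac{59}{20} e_{14} - \frac{3151}{450} e_{23} - \frac{301}{20} e_{24} - \frac{23}{10} e_{34} - \frac{121}{45} e_{123} + \frac{7}{10} e_{124} - \frac{1569}{100} e_{134} + \frac{6}{5} e_{234} - \frac{5203}{120} e_{1234}
Answer: -\frac{381}{50} + 4 e_{1} - \frac{14}{15} e_{2} + \frac{7}{3} e_{3} + \frac{1907}{75} e_{4} + \frac{211}{75} e_{12} - \frac{704}{75} e_{13} + \frac{59}{20} e_{14} - \frac{3151}{450} e_{23} - \frac{301}{20} e_{24} - \frac{23}{10} e_{34} - \frac{121}{45} e_{123} + \frac{7}{10} e_{124} - \frac{1569}{100} e_{134} + \frac{6}{5} e_{234} - \frac{5203}{120} e_{1234}


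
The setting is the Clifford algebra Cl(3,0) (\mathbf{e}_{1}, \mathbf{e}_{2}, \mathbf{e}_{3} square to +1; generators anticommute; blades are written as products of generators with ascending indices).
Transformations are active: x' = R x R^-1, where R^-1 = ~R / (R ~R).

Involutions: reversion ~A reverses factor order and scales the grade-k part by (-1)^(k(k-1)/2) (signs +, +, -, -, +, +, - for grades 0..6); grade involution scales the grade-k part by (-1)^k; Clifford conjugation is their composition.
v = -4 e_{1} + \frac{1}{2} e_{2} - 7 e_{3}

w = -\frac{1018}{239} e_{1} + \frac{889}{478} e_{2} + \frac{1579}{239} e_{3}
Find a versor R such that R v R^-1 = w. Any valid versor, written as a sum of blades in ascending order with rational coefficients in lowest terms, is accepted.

The midline construction: v and w both square to \frac{261}{4}, so reflecting in their sum -\frac{1974}{239} e_{1} + \frac{564}{239} e_{2} - \frac{94}{239} e_{3} exchanges them.
Answer: -\frac{1974}{239} e_{1} + \frac{564}{239} e_{2} - \frac{94}{239} e_{3}


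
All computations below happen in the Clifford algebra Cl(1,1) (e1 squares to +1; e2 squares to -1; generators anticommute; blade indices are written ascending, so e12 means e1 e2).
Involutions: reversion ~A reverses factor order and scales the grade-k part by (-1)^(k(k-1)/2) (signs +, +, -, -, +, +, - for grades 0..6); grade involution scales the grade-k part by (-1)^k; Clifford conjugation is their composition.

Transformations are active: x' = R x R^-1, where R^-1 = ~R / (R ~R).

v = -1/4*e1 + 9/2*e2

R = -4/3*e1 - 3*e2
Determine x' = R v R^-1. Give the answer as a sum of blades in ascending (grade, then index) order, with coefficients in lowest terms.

~R = -4/3*e1 - 3*e2, and R ~R = -65/9, so R^-1 = ~R / (-65/9).
R v = 83/6 - 27/4*e12
Answer: 1393/260*e1 + 909/130*e2


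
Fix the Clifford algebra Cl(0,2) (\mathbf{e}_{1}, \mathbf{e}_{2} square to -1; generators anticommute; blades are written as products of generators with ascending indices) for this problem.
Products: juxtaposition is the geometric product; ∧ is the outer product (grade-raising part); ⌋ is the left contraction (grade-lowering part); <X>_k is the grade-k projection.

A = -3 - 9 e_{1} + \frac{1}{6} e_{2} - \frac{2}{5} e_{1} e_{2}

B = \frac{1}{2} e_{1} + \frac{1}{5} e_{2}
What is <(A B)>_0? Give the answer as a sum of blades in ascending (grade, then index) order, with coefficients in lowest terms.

step 1: \frac{67}{15} - \frac{71}{50} e_{1} - \frac{4}{5} e_{2} - \frac{113}{60} e_{1} e_{2}
step 2: \frac{67}{15}
Answer: \frac{67}{15}


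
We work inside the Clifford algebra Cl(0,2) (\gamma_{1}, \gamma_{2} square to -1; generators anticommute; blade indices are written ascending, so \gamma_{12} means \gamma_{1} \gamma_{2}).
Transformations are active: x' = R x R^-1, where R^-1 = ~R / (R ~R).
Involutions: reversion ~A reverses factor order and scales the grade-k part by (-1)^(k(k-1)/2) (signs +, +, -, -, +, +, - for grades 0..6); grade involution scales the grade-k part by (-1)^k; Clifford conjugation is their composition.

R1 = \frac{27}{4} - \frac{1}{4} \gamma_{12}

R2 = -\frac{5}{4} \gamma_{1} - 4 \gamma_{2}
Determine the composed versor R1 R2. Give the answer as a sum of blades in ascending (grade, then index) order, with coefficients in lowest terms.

Distribute over the terms of R1 (each basis-blade product reordered to ascending indices, repeated generators contracted through their squares):
(\frac{27}{4}) R2 = -\frac{135}{16} \gamma_{1} - 27 \gamma_{2}
(-\frac{1}{4} \gamma_{12}) R2 = -\gamma_{1} + \frac{5}{16} \gamma_{2}
Summing the partial products and collecting blades:
Answer: -\frac{151}{16} \gamma_{1} - \frac{427}{16} \gamma_{2}


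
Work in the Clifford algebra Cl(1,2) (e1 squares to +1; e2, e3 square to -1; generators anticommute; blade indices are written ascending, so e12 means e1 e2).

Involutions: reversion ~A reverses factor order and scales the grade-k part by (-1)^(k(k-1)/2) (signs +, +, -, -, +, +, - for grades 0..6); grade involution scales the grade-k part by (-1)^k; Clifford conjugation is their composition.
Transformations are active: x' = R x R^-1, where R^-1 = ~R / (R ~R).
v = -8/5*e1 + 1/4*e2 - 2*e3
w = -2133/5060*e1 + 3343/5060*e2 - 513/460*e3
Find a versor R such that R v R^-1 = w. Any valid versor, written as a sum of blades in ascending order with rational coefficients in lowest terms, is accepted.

R = v + w = -10229/5060*e1 + 1152/1265*e2 - 1433/460*e3 works: the equal norms (-601/400) guarantee its sandwich swaps v into w.
Answer: -10229/5060*e1 + 1152/1265*e2 - 1433/460*e3
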